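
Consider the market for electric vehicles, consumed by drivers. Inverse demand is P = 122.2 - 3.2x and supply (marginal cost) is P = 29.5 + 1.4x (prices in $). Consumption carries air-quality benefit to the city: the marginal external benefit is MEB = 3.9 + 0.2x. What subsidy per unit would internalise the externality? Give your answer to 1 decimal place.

Social marginal benefit = demand + MEB = 126.1 - 3.0x.
Set SMB = MC: 126.1 - 3.0x = 29.5 + 1.4x → x* = 21.9545.
The Pigouvian subsidy equals MEB at x*: 3.9 + 0.2×21.9545 = 8.2909.

subsidy = $8.3 per unit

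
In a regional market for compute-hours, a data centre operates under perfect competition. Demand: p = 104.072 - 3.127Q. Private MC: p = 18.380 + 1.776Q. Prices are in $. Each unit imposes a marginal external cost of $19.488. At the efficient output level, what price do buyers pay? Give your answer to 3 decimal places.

Social marginal cost = private MC + MEC = 37.868 + 1.776Q.
Set SMC = demand: 37.868 + 1.776Q = 104.072 - 3.127Q → Q* = 13.5028.
Consumer price on the demand curve at Q*: 104.072 − 3.127×13.5028 = 61.8487.

P = $61.849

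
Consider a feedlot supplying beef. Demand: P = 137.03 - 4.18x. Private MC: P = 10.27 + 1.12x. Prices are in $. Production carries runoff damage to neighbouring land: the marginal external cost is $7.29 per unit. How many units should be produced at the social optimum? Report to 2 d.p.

x* = 22.54

Social marginal cost = private MC + MEC = 17.56 + 1.12x.
Set SMC = demand: 17.56 + 1.12x = 137.03 - 4.18x → x* = 22.5415.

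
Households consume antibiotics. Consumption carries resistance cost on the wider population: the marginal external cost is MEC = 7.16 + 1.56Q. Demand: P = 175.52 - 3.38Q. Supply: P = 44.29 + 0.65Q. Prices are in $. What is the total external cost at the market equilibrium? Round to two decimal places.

$1060.24

Market equilibrium (private): 44.29 + 0.65Q = 175.52 - 3.38Q → Q_m = 32.5633.
Total external cost = ∫₀^{Q_m} (7.16 + 1.56Q) dQ = 7.16×32.5633 + ½×1.56×32.5633² = 1060.2407.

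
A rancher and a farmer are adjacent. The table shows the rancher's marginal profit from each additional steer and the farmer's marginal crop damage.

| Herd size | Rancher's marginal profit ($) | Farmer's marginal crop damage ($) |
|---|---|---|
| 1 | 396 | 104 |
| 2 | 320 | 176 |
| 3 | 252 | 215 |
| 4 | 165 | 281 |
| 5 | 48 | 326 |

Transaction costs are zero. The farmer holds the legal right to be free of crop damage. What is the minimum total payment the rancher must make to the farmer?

$495

Efficient level: marginal profit ≥ marginal crop damage through level 3, so k* = 3.
With the farmer holding the right, the rancher must at least compensate total damage at k*: 104 + 176 + 215 = 495.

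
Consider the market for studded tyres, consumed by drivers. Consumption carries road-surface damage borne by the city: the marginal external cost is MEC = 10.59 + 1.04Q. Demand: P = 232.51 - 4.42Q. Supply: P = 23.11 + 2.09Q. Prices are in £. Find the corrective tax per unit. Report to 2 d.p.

tax = £37.98 per unit

Social marginal benefit = demand − MEC = 221.92 - 5.46Q.
Set SMB = MC: 221.92 - 5.46Q = 23.11 + 2.09Q → Q* = 26.3325.
The Pigouvian tax equals MEC at Q*: 10.59 + 1.04×26.3325 = 37.9758.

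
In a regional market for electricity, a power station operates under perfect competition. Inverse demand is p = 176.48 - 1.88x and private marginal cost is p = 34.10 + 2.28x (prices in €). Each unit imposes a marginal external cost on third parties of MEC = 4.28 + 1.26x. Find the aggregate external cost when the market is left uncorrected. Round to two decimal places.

€884.48

Market equilibrium (private): 34.10 + 2.28x = 176.48 - 1.88x → x_m = 34.2260.
Total external cost = ∫₀^{x_m} (4.28 + 1.26x) dx = 4.28×34.2260 + ½×1.26×34.2260² = 884.4813.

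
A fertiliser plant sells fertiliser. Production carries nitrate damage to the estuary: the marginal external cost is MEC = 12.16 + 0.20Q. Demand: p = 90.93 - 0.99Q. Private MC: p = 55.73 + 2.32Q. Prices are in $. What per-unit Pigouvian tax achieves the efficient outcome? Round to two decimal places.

Social marginal cost = private MC + MEC = 67.89 + 2.52Q.
Set SMC = demand: 67.89 + 2.52Q = 90.93 - 0.99Q → Q* = 6.5641.
The Pigouvian tax equals MEC at Q*: 12.16 + 0.20×6.5641 = 13.4728.

tax = $13.47 per unit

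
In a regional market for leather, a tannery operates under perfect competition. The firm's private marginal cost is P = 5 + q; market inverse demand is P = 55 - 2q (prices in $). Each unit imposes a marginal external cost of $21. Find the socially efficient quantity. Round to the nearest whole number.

q* = 10

Social marginal cost = private MC + MEC = 26 + q.
Set SMC = demand: 26 + q = 55 - 2q → q* = 9.6667.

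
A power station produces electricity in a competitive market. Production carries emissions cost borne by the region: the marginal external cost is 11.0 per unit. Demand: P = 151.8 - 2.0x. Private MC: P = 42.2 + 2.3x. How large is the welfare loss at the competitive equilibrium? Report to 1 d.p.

Market equilibrium (private): 42.2 + 2.3x = 151.8 - 2.0x → x_m = 25.4884.
Social marginal cost = private MC + MEC = 53.2 + 2.3x.
Set SMC = demand: 53.2 + 2.3x = 151.8 - 2.0x → x* = 22.9302.
Height of the DWL triangle at x_m is SMC(x_m) − demand(x_m) = MEC(x_m) = 11.0000.
DWL = ½ × 2.5582 × 11.0000 = 14.0701.

DWL = 14.1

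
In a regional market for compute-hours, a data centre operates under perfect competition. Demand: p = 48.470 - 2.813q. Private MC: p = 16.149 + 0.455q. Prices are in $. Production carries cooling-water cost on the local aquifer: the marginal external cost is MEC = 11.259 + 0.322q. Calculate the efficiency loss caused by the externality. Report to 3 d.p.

Market equilibrium (private): 16.149 + 0.455q = 48.470 - 2.813q → q_m = 9.8901.
Social marginal cost = private MC + MEC = 27.408 + 0.777q.
Set SMC = demand: 27.408 + 0.777q = 48.470 - 2.813q → q* = 5.8669.
The loss is the area between SMC and demand from q* to q_m; with linear curves that's a triangle of height MEC(q_m).
DWL = ½ × 4.0232 × 14.4436 = 29.0547.

DWL = $29.055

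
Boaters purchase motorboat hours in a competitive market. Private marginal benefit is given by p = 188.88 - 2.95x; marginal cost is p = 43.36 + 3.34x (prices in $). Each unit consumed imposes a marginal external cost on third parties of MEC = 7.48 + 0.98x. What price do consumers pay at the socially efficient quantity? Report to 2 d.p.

P = $132.87

Social marginal benefit = demand − MEC = 181.40 - 3.93x.
Set SMB = MC: 181.40 - 3.93x = 43.36 + 3.34x → x* = 18.9876.
Consumer price on the demand curve at x*: 188.88 − 2.95×18.9876 = 132.8666.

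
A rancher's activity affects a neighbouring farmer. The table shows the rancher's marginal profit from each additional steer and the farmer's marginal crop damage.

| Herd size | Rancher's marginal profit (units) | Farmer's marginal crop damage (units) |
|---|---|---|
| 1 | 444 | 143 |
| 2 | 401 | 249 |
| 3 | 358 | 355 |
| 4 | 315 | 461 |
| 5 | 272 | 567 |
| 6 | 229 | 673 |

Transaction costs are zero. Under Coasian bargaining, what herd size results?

3

Bargaining reaches the level where marginal profit last exceeds marginal crop damage.
That holds through level 3 (358 ≥ 355) but not at 4 (315 < 461).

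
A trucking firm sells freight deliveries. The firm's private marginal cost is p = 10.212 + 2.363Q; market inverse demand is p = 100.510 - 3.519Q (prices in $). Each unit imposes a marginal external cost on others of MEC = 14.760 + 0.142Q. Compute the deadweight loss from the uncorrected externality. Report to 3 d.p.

DWL = $23.818

Market equilibrium (private): 10.212 + 2.363Q = 100.510 - 3.519Q → Q_m = 15.3516.
Social marginal cost = private MC + MEC = 24.972 + 2.505Q.
Set SMC = demand: 24.972 + 2.505Q = 100.510 - 3.519Q → Q* = 12.5395.
The welfare-loss triangle has base |Q_m − Q*| and height MEC(Q_m) (the vertical gap between SMC and demand is zero at Q* and MEC at Q_m).
DWL = ½ × 2.8121 × 16.9399 = 23.8183.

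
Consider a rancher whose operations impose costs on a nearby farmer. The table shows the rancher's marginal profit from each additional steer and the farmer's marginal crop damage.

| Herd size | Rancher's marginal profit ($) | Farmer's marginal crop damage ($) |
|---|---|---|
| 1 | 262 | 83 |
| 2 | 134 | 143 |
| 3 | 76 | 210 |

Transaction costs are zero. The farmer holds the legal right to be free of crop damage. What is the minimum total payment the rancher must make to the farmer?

Efficient level: marginal profit ≥ marginal crop damage through level 1, so k* = 1.
With the farmer holding the right, the rancher must at least compensate total damage at k*: 83 = 83.

$83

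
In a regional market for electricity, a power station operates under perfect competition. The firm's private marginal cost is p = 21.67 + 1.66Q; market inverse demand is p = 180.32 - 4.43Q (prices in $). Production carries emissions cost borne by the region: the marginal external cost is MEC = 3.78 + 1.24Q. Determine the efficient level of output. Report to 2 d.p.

Social marginal cost = private MC + MEC = 25.45 + 2.90Q.
Set SMC = demand: 25.45 + 2.90Q = 180.32 - 4.43Q → Q* = 21.1282.

Q* = 21.13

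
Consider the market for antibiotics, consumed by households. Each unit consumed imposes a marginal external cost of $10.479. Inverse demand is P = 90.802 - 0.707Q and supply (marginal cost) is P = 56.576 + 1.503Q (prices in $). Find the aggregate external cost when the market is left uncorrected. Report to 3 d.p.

Market equilibrium (private): 56.576 + 1.503Q = 90.802 - 0.707Q → Q_m = 15.4869.
Total external cost = MEC × Q_m = 10.479 × 15.4869 = 162.2872.

$162.287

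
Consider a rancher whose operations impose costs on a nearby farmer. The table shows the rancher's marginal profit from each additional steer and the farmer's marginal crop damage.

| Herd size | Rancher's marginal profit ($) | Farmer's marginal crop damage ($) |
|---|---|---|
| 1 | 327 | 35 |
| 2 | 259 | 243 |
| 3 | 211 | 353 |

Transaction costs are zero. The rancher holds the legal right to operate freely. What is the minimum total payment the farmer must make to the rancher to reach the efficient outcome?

Left alone the rancher would choose level 3 (marginal profit stays positive).
Efficient level: k* = 2 (marginal profit ≥ marginal crop damage through 2).
The farmer must at least cover the rancher's forgone profit from cutting 3→2: 211 = 211.

$211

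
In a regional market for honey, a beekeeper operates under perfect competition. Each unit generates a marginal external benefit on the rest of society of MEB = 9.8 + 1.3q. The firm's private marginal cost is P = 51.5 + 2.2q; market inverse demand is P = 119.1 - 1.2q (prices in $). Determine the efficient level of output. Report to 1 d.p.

q* = 36.9

Social marginal cost = private MC − MEB = 41.7 + 0.9q.
Set SMC = demand: 41.7 + 0.9q = 119.1 - 1.2q → q* = 36.8571.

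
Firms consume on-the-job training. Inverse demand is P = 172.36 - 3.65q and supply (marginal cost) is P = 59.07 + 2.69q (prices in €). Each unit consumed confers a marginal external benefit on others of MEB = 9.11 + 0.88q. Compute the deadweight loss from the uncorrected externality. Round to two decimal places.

DWL = €56.48

Market equilibrium (private): 59.07 + 2.69q = 172.36 - 3.65q → q_m = 17.8691.
Social marginal benefit = demand + MEB = 181.47 - 2.77q.
Set SMB = MC: 181.47 - 2.77q = 59.07 + 2.69q → q* = 22.4176.
The loss is the area between SMB and MC from q* to q_m; with linear curves that's a triangle of height MEB(q_m).
DWL = ½ × 4.5485 × 24.8348 = 56.4805.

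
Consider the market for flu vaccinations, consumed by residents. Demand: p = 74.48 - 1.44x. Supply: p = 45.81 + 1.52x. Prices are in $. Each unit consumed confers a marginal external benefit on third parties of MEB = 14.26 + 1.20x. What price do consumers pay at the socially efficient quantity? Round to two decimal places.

P = $39.36

Social marginal benefit = demand + MEB = 88.74 - 0.24x.
Set SMB = MC: 88.74 - 0.24x = 45.81 + 1.52x → x* = 24.3920.
Consumer price on the demand curve at x*: 74.48 − 1.44×24.3920 = 39.3555.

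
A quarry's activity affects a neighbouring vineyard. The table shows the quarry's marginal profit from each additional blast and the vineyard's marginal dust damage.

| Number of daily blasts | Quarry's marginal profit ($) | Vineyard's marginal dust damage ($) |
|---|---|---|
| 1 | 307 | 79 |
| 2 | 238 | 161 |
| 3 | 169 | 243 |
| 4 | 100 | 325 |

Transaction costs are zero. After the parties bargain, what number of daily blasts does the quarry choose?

Bargaining reaches the level where marginal profit last exceeds marginal dust damage.
That holds through level 2 (238 ≥ 161) but not at 3 (169 < 243).

2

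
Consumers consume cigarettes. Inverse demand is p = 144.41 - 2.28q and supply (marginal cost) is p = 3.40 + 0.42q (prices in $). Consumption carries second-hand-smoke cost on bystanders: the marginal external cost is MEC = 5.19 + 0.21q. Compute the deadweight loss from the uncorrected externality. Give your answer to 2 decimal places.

Market equilibrium (private): 3.40 + 0.42q = 144.41 - 2.28q → q_m = 52.2259.
Social marginal benefit = demand − MEC = 139.22 - 2.49q.
Set SMB = MC: 139.22 - 2.49q = 3.40 + 0.42q → q* = 46.6735.
Between q* and q_m the wedge MC − SMB runs linearly from 0 to MEC(q_m), so the loss is a triangle.
DWL = ½ × 5.5524 × 16.1574 = 44.8562.

DWL = $44.86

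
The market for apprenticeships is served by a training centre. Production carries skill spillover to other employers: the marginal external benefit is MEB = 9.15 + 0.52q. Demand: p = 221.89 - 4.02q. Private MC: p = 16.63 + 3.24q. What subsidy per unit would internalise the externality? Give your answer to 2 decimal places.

subsidy = 25.69 per unit

Social marginal cost = private MC − MEB = 7.48 + 2.72q.
Set SMC = demand: 7.48 + 2.72q = 221.89 - 4.02q → q* = 31.8116.
The Pigouvian subsidy equals MEB at q*: 9.15 + 0.52×31.8116 = 25.6920.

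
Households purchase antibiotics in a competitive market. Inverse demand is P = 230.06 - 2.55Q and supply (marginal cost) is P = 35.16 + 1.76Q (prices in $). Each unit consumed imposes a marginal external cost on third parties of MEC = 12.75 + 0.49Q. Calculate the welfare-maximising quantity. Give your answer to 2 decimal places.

Social marginal benefit = demand − MEC = 217.31 - 3.04Q.
Set SMB = MC: 217.31 - 3.04Q = 35.16 + 1.76Q → Q* = 37.9479.

Q* = 37.95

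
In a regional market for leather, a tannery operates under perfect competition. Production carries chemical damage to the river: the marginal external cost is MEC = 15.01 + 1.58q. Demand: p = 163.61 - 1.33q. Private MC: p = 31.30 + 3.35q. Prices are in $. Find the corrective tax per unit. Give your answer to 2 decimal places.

tax = $44.62 per unit

Social marginal cost = private MC + MEC = 46.31 + 4.93q.
Set SMC = demand: 46.31 + 4.93q = 163.61 - 1.33q → q* = 18.7380.
The Pigouvian tax equals MEC at q*: 15.01 + 1.58×18.7380 = 44.6160.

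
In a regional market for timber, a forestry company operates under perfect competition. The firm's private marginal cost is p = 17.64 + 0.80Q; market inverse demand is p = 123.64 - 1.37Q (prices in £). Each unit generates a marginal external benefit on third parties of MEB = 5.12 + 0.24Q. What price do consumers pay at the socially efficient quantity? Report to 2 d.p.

Social marginal cost = private MC − MEB = 12.52 + 0.56Q.
Set SMC = demand: 12.52 + 0.56Q = 123.64 - 1.37Q → Q* = 57.5751.
Consumer price on the demand curve at Q*: 123.64 − 1.37×57.5751 = 44.7621.

P = £44.76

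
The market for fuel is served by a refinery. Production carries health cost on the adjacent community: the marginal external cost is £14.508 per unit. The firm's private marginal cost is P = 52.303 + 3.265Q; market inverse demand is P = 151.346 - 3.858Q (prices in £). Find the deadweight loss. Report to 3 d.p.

Market equilibrium (private): 52.303 + 3.265Q = 151.346 - 3.858Q → Q_m = 13.9047.
Social marginal cost = private MC + MEC = 66.811 + 3.265Q.
Set SMC = demand: 66.811 + 3.265Q = 151.346 - 3.858Q → Q* = 11.8679.
Height of the DWL triangle at Q_m is SMC(Q_m) − demand(Q_m) = MEC(Q_m) = 14.5080.
DWL = ½ × 2.0368 × 14.5080 = 14.7749.

DWL = £14.775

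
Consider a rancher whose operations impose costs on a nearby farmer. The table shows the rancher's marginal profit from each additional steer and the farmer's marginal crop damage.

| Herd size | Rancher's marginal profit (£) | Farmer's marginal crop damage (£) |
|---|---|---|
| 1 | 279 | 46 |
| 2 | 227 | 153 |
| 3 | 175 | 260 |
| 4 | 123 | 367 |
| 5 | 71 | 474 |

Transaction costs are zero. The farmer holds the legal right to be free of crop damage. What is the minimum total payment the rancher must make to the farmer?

Efficient level: marginal profit ≥ marginal crop damage through level 2, so k* = 2.
With the farmer holding the right, the rancher must at least compensate total damage at k*: 46 + 153 = 199.

£199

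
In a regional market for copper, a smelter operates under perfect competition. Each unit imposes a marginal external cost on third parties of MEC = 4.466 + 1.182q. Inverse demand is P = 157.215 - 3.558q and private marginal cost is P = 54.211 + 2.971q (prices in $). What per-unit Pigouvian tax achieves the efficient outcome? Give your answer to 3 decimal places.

Social marginal cost = private MC + MEC = 58.677 + 4.153q.
Set SMC = demand: 58.677 + 4.153q = 157.215 - 3.558q → q* = 12.7789.
The Pigouvian tax equals MEC at q*: 4.466 + 1.182×12.7789 = 19.5707.

tax = $19.571 per unit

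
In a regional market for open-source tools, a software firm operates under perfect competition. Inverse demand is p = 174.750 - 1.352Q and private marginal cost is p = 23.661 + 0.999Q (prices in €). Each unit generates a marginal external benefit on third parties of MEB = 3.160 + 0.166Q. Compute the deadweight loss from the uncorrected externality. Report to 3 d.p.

Market equilibrium (private): 23.661 + 0.999Q = 174.750 - 1.352Q → Q_m = 64.2658.
Social marginal cost = private MC − MEB = 20.501 + 0.833Q.
Set SMC = demand: 20.501 + 0.833Q = 174.750 - 1.352Q → Q* = 70.5945.
The loss is the area between SMC and demand from Q* to Q_m; with linear curves that's a triangle of height MEB(Q_m).
DWL = ½ × 6.3287 × 13.8281 = 43.7569.

DWL = €43.757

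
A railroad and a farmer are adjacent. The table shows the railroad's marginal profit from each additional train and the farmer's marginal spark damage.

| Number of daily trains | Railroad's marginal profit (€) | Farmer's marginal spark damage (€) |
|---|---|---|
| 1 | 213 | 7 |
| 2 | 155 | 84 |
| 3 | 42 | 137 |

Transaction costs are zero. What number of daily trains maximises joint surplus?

Bargaining reaches the level where marginal profit last exceeds marginal spark damage.
That holds through level 2 (155 ≥ 84) but not at 3 (42 < 137).

2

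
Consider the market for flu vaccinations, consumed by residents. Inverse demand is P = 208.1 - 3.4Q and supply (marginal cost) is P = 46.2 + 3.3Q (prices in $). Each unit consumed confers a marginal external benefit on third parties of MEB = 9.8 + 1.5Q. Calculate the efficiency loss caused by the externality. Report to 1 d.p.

DWL = $203.9

Market equilibrium (private): 46.2 + 3.3Q = 208.1 - 3.4Q → Q_m = 24.1642.
Social marginal benefit = demand + MEB = 217.9 - 1.9Q.
Set SMB = MC: 217.9 - 1.9Q = 46.2 + 3.3Q → Q* = 33.0192.
Height of the DWL triangle at Q_m is SMB(Q_m) − MC(Q_m) = MEB(Q_m) = 46.0463.
DWL = ½ × 8.8550 × 46.0463 = 203.8700.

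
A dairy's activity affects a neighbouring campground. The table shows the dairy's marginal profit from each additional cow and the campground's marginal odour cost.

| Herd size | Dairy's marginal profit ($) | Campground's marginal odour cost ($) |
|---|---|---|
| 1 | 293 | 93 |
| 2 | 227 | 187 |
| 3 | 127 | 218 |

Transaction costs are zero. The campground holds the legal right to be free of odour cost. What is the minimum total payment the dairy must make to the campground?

Efficient level: marginal profit ≥ marginal odour cost through level 2, so k* = 2.
With the campground holding the right, the dairy must at least compensate total damage at k*: 93 + 187 = 280.

$280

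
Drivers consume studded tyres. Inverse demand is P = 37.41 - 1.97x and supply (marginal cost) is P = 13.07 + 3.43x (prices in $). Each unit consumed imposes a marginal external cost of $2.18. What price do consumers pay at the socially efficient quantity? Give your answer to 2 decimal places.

P = $29.33

Social marginal benefit = demand − MEC = 35.23 - 1.97x.
Set SMB = MC: 35.23 - 1.97x = 13.07 + 3.43x → x* = 4.1037.
Consumer price on the demand curve at x*: 37.41 − 1.97×4.1037 = 29.3257.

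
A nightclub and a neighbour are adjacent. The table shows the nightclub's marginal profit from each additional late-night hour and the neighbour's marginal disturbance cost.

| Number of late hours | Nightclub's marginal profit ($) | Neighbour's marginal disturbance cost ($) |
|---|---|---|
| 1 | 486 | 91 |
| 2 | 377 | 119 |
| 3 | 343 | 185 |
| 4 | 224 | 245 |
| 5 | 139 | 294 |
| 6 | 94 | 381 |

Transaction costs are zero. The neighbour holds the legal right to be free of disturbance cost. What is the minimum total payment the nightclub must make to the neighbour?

Efficient level: marginal profit ≥ marginal disturbance cost through level 3, so k* = 3.
With the neighbour holding the right, the nightclub must at least compensate total damage at k*: 91 + 119 + 185 = 395.

$395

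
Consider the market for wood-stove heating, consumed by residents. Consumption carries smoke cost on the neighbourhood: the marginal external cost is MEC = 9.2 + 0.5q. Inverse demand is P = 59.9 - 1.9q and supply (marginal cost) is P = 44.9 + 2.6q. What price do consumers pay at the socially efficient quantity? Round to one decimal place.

P = 57.7

Social marginal benefit = demand − MEC = 50.7 - 2.4q.
Set SMB = MC: 50.7 - 2.4q = 44.9 + 2.6q → q* = 1.1600.
Consumer price on the demand curve at q*: 59.9 − 1.9×1.1600 = 57.6960.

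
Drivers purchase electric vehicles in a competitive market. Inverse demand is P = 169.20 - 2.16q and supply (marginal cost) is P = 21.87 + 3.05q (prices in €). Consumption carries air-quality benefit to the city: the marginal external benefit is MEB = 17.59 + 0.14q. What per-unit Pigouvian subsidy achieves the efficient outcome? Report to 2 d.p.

Social marginal benefit = demand + MEB = 186.79 - 2.02q.
Set SMB = MC: 186.79 - 2.02q = 21.87 + 3.05q → q* = 32.5286.
The Pigouvian subsidy equals MEB at q*: 17.59 + 0.14×32.5286 = 22.1440.

subsidy = €22.14 per unit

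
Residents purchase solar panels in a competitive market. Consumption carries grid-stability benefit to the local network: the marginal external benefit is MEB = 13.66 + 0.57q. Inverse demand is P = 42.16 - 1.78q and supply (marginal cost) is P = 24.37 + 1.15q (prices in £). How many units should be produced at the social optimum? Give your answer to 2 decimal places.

Social marginal benefit = demand + MEB = 55.82 - 1.21q.
Set SMB = MC: 55.82 - 1.21q = 24.37 + 1.15q → q* = 13.3263.

q* = 13.33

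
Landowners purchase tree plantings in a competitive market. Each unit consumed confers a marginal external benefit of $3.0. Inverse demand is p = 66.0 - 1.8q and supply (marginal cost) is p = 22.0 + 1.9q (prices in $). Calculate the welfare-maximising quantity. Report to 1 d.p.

q* = 12.7

Social marginal benefit = demand + MEB = 69.0 - 1.8q.
Set SMB = MC: 69.0 - 1.8q = 22.0 + 1.9q → q* = 12.7027.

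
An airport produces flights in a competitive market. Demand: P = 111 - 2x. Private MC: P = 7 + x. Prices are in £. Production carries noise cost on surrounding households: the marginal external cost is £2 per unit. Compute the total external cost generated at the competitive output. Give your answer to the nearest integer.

Market equilibrium (private): 7 + x = 111 - 2x → x_m = 34.6667.
Total external cost = MEC × x_m = 2 × 34.6667 = 69.3334.

£69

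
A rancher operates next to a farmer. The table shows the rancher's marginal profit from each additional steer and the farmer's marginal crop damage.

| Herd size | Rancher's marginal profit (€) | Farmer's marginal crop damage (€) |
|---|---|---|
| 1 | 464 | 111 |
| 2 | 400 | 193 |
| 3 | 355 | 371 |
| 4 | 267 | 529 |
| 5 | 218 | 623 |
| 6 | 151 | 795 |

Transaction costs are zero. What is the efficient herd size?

Bargaining reaches the level where marginal profit last exceeds marginal crop damage.
That holds through level 2 (400 ≥ 193) but not at 3 (355 < 371).

2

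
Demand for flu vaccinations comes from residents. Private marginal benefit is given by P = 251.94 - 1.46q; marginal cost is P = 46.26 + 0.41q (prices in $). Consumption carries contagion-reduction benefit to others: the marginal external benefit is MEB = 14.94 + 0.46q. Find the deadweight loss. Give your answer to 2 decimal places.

DWL = $1523.00

Market equilibrium (private): 46.26 + 0.41q = 251.94 - 1.46q → q_m = 109.9893.
Social marginal benefit = demand + MEB = 266.88 - q.
Set SMB = MC: 266.88 - q = 46.26 + 0.41q → q* = 156.4681.
Between q* and q_m the wedge SMB − MC runs linearly from 0 to MEB(q_m), so the loss is a triangle.
DWL = ½ × 46.4788 × 65.5351 = 1522.9964.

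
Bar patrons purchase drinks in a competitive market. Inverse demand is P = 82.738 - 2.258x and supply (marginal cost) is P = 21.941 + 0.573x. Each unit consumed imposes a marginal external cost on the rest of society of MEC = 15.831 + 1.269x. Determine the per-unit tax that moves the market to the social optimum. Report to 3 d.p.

tax = 29.749 per unit

Social marginal benefit = demand − MEC = 66.907 - 3.527x.
Set SMB = MC: 66.907 - 3.527x = 21.941 + 0.573x → x* = 10.9673.
The Pigouvian tax equals MEC at x*: 15.831 + 1.269×10.9673 = 29.7485.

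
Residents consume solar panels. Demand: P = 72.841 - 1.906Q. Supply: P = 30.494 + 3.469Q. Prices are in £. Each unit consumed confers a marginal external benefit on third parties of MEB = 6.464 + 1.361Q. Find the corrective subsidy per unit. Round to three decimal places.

subsidy = £23.014 per unit

Social marginal benefit = demand + MEB = 79.305 - 0.545Q.
Set SMB = MC: 79.305 - 0.545Q = 30.494 + 3.469Q → Q* = 12.1602.
The Pigouvian subsidy equals MEB at Q*: 6.464 + 1.361×12.1602 = 23.0140.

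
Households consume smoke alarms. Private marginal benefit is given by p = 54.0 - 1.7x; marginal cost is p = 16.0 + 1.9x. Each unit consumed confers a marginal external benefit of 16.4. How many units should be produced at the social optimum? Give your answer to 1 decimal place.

x* = 15.1

Social marginal benefit = demand + MEB = 70.4 - 1.7x.
Set SMB = MC: 70.4 - 1.7x = 16.0 + 1.9x → x* = 15.1111.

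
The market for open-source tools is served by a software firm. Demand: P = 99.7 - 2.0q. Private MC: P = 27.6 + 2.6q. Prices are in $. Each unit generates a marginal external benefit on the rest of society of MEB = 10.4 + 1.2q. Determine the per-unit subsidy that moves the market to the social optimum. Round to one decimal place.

Social marginal cost = private MC − MEB = 17.2 + 1.4q.
Set SMC = demand: 17.2 + 1.4q = 99.7 - 2.0q → q* = 24.2647.
The Pigouvian subsidy equals MEB at q*: 10.4 + 1.2×24.2647 = 39.5176.

subsidy = $39.5 per unit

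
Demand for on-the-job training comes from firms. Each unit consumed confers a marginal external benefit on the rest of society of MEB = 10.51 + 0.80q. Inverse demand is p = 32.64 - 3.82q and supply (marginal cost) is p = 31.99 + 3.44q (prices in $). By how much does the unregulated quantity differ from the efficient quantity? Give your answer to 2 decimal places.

1.64 units

Market equilibrium (private): 31.99 + 3.44q = 32.64 - 3.82q → q_m = 0.0895.
Social marginal benefit = demand + MEB = 43.15 - 3.02q.
Set SMB = MC: 43.15 - 3.02q = 31.99 + 3.44q → q* = 1.7276.
Gap = |0.0895 − 1.7276| = 1.6381.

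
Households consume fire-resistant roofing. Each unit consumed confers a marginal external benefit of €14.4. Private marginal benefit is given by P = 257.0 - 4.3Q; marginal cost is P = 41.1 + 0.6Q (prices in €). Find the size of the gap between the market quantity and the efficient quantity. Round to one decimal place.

2.9 units

Market equilibrium (private): 41.1 + 0.6Q = 257.0 - 4.3Q → Q_m = 44.0612.
Social marginal benefit = demand + MEB = 271.4 - 4.3Q.
Set SMB = MC: 271.4 - 4.3Q = 41.1 + 0.6Q → Q* = 47.0000.
Gap = |44.0612 − 47.0000| = 2.9388.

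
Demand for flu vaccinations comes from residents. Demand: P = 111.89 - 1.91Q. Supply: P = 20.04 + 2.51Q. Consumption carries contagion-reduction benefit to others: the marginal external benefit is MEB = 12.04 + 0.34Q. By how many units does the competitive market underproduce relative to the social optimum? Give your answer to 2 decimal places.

4.68 units

Market equilibrium (private): 20.04 + 2.51Q = 111.89 - 1.91Q → Q_m = 20.7805.
Social marginal benefit = demand + MEB = 123.93 - 1.57Q.
Set SMB = MC: 123.93 - 1.57Q = 20.04 + 2.51Q → Q* = 25.4632.
Gap = |20.7805 − 25.4632| = 4.6827.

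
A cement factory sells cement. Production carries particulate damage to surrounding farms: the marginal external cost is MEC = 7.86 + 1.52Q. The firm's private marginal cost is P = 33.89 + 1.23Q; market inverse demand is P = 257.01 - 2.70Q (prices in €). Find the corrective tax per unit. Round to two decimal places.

Social marginal cost = private MC + MEC = 41.75 + 2.75Q.
Set SMC = demand: 41.75 + 2.75Q = 257.01 - 2.70Q → Q* = 39.4972.
The Pigouvian tax equals MEC at Q*: 7.86 + 1.52×39.4972 = 67.8957.

tax = €67.90 per unit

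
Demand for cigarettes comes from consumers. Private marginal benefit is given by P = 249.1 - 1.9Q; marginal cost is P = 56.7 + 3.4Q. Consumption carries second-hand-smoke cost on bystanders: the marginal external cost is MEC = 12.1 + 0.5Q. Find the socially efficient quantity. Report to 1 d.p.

Social marginal benefit = demand − MEC = 237.0 - 2.4Q.
Set SMB = MC: 237.0 - 2.4Q = 56.7 + 3.4Q → Q* = 31.0862.

Q* = 31.1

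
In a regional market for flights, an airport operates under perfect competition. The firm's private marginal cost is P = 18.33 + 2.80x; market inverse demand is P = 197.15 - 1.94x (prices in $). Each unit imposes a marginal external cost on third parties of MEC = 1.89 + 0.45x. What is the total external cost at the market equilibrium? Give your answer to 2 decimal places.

Market equilibrium (private): 18.33 + 2.80x = 197.15 - 1.94x → x_m = 37.7257.
Total external cost = ∫₀^{x_m} (1.89 + 0.45x) dx = 1.89×37.7257 + ½×0.45×37.7257² = 391.5280.

$391.53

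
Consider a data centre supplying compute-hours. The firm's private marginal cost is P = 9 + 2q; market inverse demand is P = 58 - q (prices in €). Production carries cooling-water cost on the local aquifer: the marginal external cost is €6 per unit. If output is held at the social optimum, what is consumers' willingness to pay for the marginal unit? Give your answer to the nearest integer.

Social marginal cost = private MC + MEC = 15 + 2q.
Set SMC = demand: 15 + 2q = 58 - q → q* = 14.3333.
Consumer price on the demand curve at q*: 58 − 1×14.3333 = 43.6667.

P = €44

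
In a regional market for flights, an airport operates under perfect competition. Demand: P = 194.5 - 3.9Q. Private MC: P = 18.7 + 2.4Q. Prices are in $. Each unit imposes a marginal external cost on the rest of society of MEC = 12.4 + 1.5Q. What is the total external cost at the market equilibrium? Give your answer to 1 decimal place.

Market equilibrium (private): 18.7 + 2.4Q = 194.5 - 3.9Q → Q_m = 27.9048.
Total external cost = ∫₀^{Q_m} (12.4 + 1.5Q) dQ = 12.4×27.9048 + ½×1.5×27.9048² = 930.0279.

$930.0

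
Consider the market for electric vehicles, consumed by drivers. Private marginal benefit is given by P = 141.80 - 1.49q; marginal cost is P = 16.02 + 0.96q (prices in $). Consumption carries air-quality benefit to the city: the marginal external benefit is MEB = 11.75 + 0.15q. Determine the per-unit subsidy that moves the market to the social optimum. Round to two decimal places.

subsidy = $20.72 per unit

Social marginal benefit = demand + MEB = 153.55 - 1.34q.
Set SMB = MC: 153.55 - 1.34q = 16.02 + 0.96q → q* = 59.7957.
The Pigouvian subsidy equals MEB at q*: 11.75 + 0.15×59.7957 = 20.7194.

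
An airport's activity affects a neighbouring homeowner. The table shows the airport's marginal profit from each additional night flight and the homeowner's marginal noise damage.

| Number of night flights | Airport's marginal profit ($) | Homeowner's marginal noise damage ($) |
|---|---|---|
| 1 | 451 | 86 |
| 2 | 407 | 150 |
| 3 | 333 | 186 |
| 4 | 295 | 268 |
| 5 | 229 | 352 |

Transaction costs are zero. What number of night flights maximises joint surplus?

4

Bargaining reaches the level where marginal profit last exceeds marginal noise damage.
That holds through level 4 (295 ≥ 268) but not at 5 (229 < 352).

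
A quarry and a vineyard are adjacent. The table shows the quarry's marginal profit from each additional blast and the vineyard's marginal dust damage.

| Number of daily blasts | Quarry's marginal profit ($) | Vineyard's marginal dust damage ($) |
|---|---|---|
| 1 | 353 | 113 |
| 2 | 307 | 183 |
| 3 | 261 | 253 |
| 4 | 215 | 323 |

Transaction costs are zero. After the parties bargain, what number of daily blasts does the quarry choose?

Bargaining reaches the level where marginal profit last exceeds marginal dust damage.
That holds through level 3 (261 ≥ 253) but not at 4 (215 < 323).

3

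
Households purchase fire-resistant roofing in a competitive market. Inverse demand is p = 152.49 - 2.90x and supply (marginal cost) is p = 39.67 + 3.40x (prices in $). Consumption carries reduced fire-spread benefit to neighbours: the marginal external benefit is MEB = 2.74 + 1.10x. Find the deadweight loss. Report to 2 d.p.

DWL = $48.41

Market equilibrium (private): 39.67 + 3.40x = 152.49 - 2.90x → x_m = 17.9079.
Social marginal benefit = demand + MEB = 155.23 - 1.80x.
Set SMB = MC: 155.23 - 1.80x = 39.67 + 3.40x → x* = 22.2231.
The loss is the area between SMB and MC from x* to x_m; with linear curves that's a triangle of height MEB(x_m).
DWL = ½ × 4.3152 × 22.4387 = 48.4137.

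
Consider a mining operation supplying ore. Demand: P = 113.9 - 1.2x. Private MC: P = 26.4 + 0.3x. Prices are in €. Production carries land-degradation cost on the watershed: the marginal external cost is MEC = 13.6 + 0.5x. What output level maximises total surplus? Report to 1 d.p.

Social marginal cost = private MC + MEC = 40.0 + 0.8x.
Set SMC = demand: 40.0 + 0.8x = 113.9 - 1.2x → x* = 36.9500.

x* = 37.0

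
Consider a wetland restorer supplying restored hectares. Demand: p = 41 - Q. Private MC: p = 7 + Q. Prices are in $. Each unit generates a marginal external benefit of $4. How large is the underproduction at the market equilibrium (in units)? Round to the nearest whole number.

2 units

Market equilibrium (private): 7 + Q = 41 - Q → Q_m = 17.0000.
Social marginal cost = private MC − MEB = 3 + Q.
Set SMC = demand: 3 + Q = 41 - Q → Q* = 19.0000.
Gap = |17.0000 − 19.0000| = 2.0000.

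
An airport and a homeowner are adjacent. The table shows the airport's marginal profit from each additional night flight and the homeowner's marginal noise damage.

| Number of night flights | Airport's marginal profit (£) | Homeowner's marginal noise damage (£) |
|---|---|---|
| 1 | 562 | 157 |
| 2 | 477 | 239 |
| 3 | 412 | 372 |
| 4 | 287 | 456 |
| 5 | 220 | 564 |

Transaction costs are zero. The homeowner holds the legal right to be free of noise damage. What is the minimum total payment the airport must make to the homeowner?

Efficient level: marginal profit ≥ marginal noise damage through level 3, so k* = 3.
With the homeowner holding the right, the airport must at least compensate total damage at k*: 157 + 239 + 372 = 768.

£768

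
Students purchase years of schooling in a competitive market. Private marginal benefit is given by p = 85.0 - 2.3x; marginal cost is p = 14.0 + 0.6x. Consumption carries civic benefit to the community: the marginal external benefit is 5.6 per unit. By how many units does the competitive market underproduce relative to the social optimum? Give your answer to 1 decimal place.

1.9 units

Market equilibrium (private): 14.0 + 0.6x = 85.0 - 2.3x → x_m = 24.4828.
Social marginal benefit = demand + MEB = 90.6 - 2.3x.
Set SMB = MC: 90.6 - 2.3x = 14.0 + 0.6x → x* = 26.4138.
Gap = |24.4828 − 26.4138| = 1.9310.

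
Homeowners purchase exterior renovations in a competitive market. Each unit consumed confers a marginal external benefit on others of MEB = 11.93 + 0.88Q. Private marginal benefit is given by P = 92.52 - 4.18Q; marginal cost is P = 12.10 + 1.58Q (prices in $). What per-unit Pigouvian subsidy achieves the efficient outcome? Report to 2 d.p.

subsidy = $28.58 per unit

Social marginal benefit = demand + MEB = 104.45 - 3.30Q.
Set SMB = MC: 104.45 - 3.30Q = 12.10 + 1.58Q → Q* = 18.9242.
The Pigouvian subsidy equals MEB at Q*: 11.93 + 0.88×18.9242 = 28.5833.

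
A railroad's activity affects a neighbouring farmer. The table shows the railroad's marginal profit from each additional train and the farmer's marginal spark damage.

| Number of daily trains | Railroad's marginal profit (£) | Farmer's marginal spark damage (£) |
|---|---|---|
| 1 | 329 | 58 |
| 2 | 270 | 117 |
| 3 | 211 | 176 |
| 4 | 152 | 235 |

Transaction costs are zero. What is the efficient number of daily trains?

3

Bargaining reaches the level where marginal profit last exceeds marginal spark damage.
That holds through level 3 (211 ≥ 176) but not at 4 (152 < 235).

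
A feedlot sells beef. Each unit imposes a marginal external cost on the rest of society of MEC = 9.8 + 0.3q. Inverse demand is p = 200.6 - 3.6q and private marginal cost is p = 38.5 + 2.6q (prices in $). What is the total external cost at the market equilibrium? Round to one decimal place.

Market equilibrium (private): 38.5 + 2.6q = 200.6 - 3.6q → q_m = 26.1452.
Total external cost = ∫₀^{q_m} (9.8 + 0.3q) dq = 9.8×26.1452 + ½×0.3×26.1452² = 358.7587.

$358.8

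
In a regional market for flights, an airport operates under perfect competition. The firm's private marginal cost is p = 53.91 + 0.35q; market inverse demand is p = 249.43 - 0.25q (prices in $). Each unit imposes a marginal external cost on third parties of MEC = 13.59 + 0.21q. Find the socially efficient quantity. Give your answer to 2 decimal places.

Social marginal cost = private MC + MEC = 67.50 + 0.56q.
Set SMC = demand: 67.50 + 0.56q = 249.43 - 0.25q → q* = 224.6049.

q* = 224.60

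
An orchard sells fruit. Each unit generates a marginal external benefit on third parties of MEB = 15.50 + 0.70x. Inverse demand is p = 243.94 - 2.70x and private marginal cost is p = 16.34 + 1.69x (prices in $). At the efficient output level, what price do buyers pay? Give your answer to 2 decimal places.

P = $66.06

Social marginal cost = private MC − MEB = 0.84 + 0.99x.
Set SMC = demand: 0.84 + 0.99x = 243.94 - 2.70x → x* = 65.8808.
Consumer price on the demand curve at x*: 243.94 − 2.70×65.8808 = 66.0618.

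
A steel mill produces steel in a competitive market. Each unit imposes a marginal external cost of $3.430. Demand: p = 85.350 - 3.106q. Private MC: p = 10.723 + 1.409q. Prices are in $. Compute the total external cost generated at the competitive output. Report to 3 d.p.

Market equilibrium (private): 10.723 + 1.409q = 85.350 - 3.106q → q_m = 16.5287.
Total external cost = MEC × q_m = 3.430 × 16.5287 = 56.6934.

$56.693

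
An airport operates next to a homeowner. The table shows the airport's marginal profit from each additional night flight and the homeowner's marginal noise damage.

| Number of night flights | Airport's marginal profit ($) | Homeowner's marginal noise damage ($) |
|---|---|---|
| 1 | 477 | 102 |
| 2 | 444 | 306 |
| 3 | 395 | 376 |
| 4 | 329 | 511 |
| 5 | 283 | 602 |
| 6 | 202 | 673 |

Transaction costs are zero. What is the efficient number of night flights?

Bargaining reaches the level where marginal profit last exceeds marginal noise damage.
That holds through level 3 (395 ≥ 376) but not at 4 (329 < 511).

3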